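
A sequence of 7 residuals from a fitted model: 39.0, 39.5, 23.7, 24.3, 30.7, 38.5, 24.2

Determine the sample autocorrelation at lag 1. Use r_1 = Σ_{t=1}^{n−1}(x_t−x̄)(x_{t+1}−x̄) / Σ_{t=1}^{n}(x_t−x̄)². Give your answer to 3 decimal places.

0.008

Mean x̄ = (39.0 + 39.5 + 23.7 + 24.3 + 30.7 + 38.5 + 24.2)/7 = 31.4143
Deviations from mean: 7.5857, 8.0857, -7.7143, -7.1143, -0.7143, 7.0857, -7.2143
Numerator Σ_{t=1}^{6}(x_t−x̄)(x_{t+1}−x̄) = 2.7441
Denominator Σ(x_t−x̄)² = 335.8086
r_1 = 2.7441 / 335.8086 = 0.008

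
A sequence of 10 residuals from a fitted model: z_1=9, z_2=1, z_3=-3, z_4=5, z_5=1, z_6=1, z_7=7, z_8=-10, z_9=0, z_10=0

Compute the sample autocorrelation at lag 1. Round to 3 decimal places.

Mean z̄ = (9 + 1 − 3 + 5 + 1 + 1 + 7 − 10 + 0 + 0)/10 = 1.1000
Numerator Σ_{t=1}^{9}(z_t−z̄)(z_{t+1}−z̄) = -69.4100
Denominator Σ(z_t−z̄)² = 254.9000
r_1 = -69.4100 / 254.9000 = -0.272

-0.272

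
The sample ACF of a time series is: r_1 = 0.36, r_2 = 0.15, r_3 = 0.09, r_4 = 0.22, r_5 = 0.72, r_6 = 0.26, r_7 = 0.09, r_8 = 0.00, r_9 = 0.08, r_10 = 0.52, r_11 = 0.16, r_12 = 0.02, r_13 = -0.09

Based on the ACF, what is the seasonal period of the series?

The largest autocorrelation is r_5 = 0.72, with a weaker echo at lag 10 (0.52); the remaining lags stay at or below 0.36. The elevated value at lag 1 (0.36), dropping to 0.15 at lag 2, reflects decaying short-term dependence rather than seasonality.
The dominant spike at lag 5 indicates a seasonal period of 5.

5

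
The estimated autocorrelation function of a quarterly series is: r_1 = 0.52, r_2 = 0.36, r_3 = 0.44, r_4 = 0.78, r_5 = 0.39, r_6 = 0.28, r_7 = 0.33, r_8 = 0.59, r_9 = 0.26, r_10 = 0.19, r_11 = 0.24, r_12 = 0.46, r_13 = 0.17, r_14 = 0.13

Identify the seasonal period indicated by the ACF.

The largest autocorrelation is r_4 = 0.78, with a weaker echo at lag 8 (0.59); the remaining lags stay at or below 0.52. The elevated value at lag 1 (0.52), dropping to 0.36 at lag 2, reflects decaying short-term dependence rather than seasonality.
The dominant spike at lag 4 indicates a seasonal period of 4.

4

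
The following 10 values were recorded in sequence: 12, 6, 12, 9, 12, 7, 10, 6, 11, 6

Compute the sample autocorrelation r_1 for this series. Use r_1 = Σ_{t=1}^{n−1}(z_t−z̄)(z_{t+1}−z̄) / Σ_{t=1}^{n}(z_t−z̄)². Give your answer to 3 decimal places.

Mean z̄ = (12 + 6 + 12 + 9 + 12 + 7 + 10 + 6 + 11 + 6)/10 = 9.1000
Numerator Σ_{t=1}^{9}(z_t−z̄)(z_{t+1}−z̄) = -41.1100
Denominator Σ(z_t−z̄)² = 62.9000
r_1 = -41.1100 / 62.9000 = -0.654

-0.654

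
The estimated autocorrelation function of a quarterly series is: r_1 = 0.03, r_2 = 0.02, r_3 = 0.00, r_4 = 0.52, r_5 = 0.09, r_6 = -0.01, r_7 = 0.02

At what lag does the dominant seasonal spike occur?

The largest autocorrelation is r_4 = 0.52; the remaining lags stay at or below 0.09.
The dominant spike at lag 4 indicates a seasonal period of 4.

4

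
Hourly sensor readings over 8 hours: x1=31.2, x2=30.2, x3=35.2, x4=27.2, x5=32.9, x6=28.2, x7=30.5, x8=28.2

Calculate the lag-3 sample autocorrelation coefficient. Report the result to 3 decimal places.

-0.389

Mean x̄ = (31.2 + 30.2 + 35.2 + 27.2 + 32.9 + 28.2 + 30.5 + 28.2)/8 = 30.4500
Deviations from mean: 0.7500, -0.2500, 4.7500, -3.2500, 2.4500, -2.2500, 0.0500, -2.2500
Σ(x_t−x̄)(x_{t+3}−x̄) = (-2.4375) + (-0.6125) + (-10.6875) + (-0.1625) + (-5.5125) = -19.4125
Denominator Σ(x_t−x̄)² = 49.8800
r_3 = -19.4125 / 49.8800 = -0.389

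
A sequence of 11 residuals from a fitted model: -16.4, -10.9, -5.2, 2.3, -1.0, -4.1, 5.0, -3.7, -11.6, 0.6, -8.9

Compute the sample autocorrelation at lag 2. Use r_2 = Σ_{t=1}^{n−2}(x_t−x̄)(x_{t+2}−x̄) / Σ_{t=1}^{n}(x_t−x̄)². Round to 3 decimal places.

Mean x̄ = (-16.4 − 10.9 − 5.2 + 2.3 − 1.0 − 4.1 + 5.0 − 3.7 − 11.6 + 0.6 − 8.9)/11 = -4.9000
Numerator Σ_{t=1}^{9}(x_t−x̄)(x_{t+2}−x̄) = -28.5200
Denominator Σ(x_t−x̄)² = 426.6200
r_2 = -28.5200 / 426.6200 = -0.067

-0.067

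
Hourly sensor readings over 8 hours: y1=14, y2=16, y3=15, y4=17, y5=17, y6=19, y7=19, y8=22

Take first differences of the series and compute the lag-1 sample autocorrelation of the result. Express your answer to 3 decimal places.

First differences Δy: 2, -1, 2, 0, 2, 0, 3
Mean of differences = 1.1429
Numerator Σ(Δy_t−Δȳ)(Δy_{t+1}−Δȳ) = -8.7347
Denominator Σ(Δy_t−Δȳ)² = 12.8571
r_1(Δy) = -8.7347 / 12.8571 = -0.679

-0.679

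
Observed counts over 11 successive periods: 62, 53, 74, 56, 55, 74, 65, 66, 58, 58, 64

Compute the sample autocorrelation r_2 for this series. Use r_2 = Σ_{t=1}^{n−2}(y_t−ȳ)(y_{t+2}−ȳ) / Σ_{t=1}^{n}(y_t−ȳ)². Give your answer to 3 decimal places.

-0.224

Mean ȳ = (62 + 53 + 74 + 56 + 55 + 74 + 65 + 66 + 58 + 58 + 64)/11 = 62.2727
Numerator Σ_{t=1}^{9}(y_t−ȳ)(y_{t+2}−ȳ) = -114.9669
Denominator Σ(y_t−ȳ)² = 514.1818
r_2 = -114.9669 / 514.1818 = -0.224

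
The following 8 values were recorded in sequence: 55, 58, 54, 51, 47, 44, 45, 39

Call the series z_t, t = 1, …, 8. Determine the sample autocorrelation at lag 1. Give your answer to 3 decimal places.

Mean z̄ = (55 + 58 + 54 + 51 + 47 + 44 + 45 + 39)/8 = 49.1250
Deviations from mean: 5.8750, 8.8750, 4.8750, 1.8750, -2.1250, -5.1250, -4.1250, -10.1250
Numerator Σ_{t=1}^{7}(z_t−z̄)(z_{t+1}−z̄) = 174.3594
Denominator Σ(z_t−z̄)² = 290.8750
r_1 = 174.3594 / 290.8750 = 0.599

0.599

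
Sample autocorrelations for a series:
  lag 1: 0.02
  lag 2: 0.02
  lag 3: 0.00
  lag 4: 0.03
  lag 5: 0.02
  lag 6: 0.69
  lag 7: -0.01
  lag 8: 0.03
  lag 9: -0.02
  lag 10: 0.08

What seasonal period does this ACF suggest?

6

The largest autocorrelation is r_6 = 0.69; the remaining lags stay at or below 0.08.
The dominant spike at lag 6 indicates a seasonal period of 6.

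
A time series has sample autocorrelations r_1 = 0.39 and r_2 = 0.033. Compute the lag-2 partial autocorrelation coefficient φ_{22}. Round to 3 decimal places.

φ_{22} = (r_2 − r_1²) / (1 − r_1²)
r_1² = (0.39)² = 0.1521
Numerator = 0.033 − 0.1521 = -0.1191; denominator = 1 − 0.1521 = 0.8479
φ_{22} = -0.1191 / 0.8479 = -0.140

-0.140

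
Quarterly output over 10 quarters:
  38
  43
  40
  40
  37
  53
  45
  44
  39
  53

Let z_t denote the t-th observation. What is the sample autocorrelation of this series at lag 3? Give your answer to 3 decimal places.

-0.159

Mean z̄ = (38 + 43 + 40 + 40 + 37 + 53 + 45 + 44 + 39 + 53)/10 = 43.2000
Σ(z_t−z̄)(z_{t+3}−z̄) = (16.6400) + (1.2400) + (-31.3600) + (-5.7600) + (-4.9600) + (-41.1600) + (17.6400) = -47.7200
Denominator Σ(z_t−z̄)² = 299.6000
r_3 = -47.7200 / 299.6000 = -0.159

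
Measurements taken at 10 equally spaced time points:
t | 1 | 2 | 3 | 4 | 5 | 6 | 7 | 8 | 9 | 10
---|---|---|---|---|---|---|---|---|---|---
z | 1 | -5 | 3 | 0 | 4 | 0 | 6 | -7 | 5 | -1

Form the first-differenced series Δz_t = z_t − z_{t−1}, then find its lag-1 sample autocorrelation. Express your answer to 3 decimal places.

First differences Δz: -6, 8, -3, 4, -4, 6, -13, 12, -6
Mean of differences = -0.2222
Numerator Σ(Δz_t−Δz̄)(Δz_{t+1}−Δz̄) = -427.8272
Denominator Σ(Δz_t−Δz̄)² = 525.5556
r_1(Δz) = -427.8272 / 525.5556 = -0.814

-0.814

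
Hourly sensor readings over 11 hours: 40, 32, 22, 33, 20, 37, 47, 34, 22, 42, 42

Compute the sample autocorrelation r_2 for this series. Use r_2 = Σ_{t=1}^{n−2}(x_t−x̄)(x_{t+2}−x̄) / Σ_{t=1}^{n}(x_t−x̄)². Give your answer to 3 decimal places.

Mean x̄ = (40 + 32 + 22 + 33 + 20 + 37 + 47 + 34 + 22 + 42 + 42)/11 = 33.7273
Numerator Σ_{t=1}^{9}(x_t−x̄)(x_{t+2}−x̄) = -345.4215
Denominator Σ(x_t−x̄)² = 830.1818
r_2 = -345.4215 / 830.1818 = -0.416

-0.416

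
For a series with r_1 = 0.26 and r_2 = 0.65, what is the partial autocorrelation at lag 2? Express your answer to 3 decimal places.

φ_{22} = (r_2 − r_1²) / (1 − r_1²)
r_1² = (0.26)² = 0.0676
Numerator = 0.65 − 0.0676 = 0.5824; denominator = 1 − 0.0676 = 0.9324
φ_{22} = 0.5824 / 0.9324 = 0.625

0.625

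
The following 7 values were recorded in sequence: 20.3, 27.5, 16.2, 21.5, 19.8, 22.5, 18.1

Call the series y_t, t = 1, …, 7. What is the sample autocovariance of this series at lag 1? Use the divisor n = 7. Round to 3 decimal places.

Mean ȳ = (20.3 + 27.5 + 16.2 + 21.5 + 19.8 + 22.5 + 18.1)/7 = 20.8429
Deviations: -0.5429, 6.6571, -4.6429, 0.6571, -1.0429, 1.6571, -2.7429
Σ_{t=1}^{6}(y_t−ȳ)(y_{t+1}−ȳ) = -44.5318
γ_1 = -44.5318 / 7 = -6.362

-6.362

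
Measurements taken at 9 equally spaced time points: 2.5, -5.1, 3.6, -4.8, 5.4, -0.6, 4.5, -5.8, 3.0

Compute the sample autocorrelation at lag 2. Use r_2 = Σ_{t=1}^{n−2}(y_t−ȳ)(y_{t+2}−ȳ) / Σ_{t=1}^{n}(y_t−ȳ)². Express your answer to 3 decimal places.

Mean ȳ = (2.5 − 5.1 + 3.6 − 4.8 + 5.4 − 0.6 + 4.5 − 5.8 + 3.0)/9 = 0.3000
Numerator Σ_{t=1}^{7}(y_t−ȳ)(y_{t+2}−ȳ) = 94.4700
Denominator Σ(y_t−ȳ)² = 159.8600
r_2 = 94.4700 / 159.8600 = 0.591

0.591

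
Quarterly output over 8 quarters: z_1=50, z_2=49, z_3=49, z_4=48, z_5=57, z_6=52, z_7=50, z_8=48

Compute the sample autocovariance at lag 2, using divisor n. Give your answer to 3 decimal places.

-1.941

Mean z̄ = (50 + 49 + 49 + 48 + 57 + 52 + 50 + 48)/8 = 50.3750
Σ_{t=1}^{6}(z_t−z̄)(z_{t+2}−z̄) = -15.5313
γ_2 = -15.5313 / 8 = -1.941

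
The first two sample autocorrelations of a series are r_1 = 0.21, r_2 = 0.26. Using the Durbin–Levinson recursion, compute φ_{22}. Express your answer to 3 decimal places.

φ_{22} = (r_2 − r_1²) / (1 − r_1²)
r_1² = (0.21)² = 0.0441
Numerator = 0.26 − 0.0441 = 0.2159; denominator = 1 − 0.0441 = 0.9559
φ_{22} = 0.2159 / 0.9559 = 0.226

0.226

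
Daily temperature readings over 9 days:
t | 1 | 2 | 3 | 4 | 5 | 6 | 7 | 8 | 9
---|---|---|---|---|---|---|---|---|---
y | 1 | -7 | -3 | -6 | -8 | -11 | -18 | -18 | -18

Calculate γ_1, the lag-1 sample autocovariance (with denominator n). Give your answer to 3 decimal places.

24.908

Mean ȳ = (1 − 7 − 3 − 6 − 8 − 11 − 18 − 18 − 18)/9 = -9.7778
Σ_{t=1}^{8}(y_t−ȳ)(y_{t+1}−ȳ) = 224.1728
γ_1 = 224.1728 / 9 = 24.908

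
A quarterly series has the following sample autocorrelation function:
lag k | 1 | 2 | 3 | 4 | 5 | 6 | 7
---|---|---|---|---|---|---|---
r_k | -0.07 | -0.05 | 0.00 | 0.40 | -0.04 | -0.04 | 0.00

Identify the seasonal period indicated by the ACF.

4

The largest autocorrelation is r_4 = 0.40; the remaining lags stay at or below 0.00.
The dominant spike at lag 4 indicates a seasonal period of 4.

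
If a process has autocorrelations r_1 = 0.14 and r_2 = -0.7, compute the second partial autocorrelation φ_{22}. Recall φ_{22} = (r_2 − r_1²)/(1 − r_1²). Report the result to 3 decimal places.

φ_{22} = (r_2 − r_1²) / (1 − r_1²)
r_1² = (0.14)² = 0.0196
Numerator = -0.7 − 0.0196 = -0.7196; denominator = 1 − 0.0196 = 0.9804
φ_{22} = -0.7196 / 0.9804 = -0.734

-0.734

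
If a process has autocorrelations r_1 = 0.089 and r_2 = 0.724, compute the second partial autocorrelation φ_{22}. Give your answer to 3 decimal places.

φ_{22} = (r_2 − r_1²) / (1 − r_1²)
r_1² = (0.089)² = 0.007921
Numerator = 0.724 − 0.0079 = 0.7161; denominator = 1 − 0.0079 = 0.9921
φ_{22} = 0.7161 / 0.9921 = 0.722

0.722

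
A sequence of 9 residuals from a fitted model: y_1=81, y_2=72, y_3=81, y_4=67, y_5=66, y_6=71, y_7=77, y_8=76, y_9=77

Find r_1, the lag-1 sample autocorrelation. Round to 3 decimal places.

0.031

Mean ȳ = (81 + 72 + 81 + 67 + 66 + 71 + 77 + 76 + 77)/9 = 74.2222
Numerator Σ_{t=1}^{8}(y_t−ȳ)(y_{t+1}−ȳ) = 7.7284
Denominator Σ(y_t−ȳ)² = 245.5556
r_1 = 7.7284 / 245.5556 = 0.031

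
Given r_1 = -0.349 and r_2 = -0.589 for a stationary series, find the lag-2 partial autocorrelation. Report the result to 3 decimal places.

-0.809

φ_{22} = (r_2 − r_1²) / (1 − r_1²)
r_1² = (-0.349)² = 0.121801
Numerator = -0.589 − 0.1218 = -0.7108; denominator = 1 − 0.1218 = 0.8782
φ_{22} = -0.7108 / 0.8782 = -0.809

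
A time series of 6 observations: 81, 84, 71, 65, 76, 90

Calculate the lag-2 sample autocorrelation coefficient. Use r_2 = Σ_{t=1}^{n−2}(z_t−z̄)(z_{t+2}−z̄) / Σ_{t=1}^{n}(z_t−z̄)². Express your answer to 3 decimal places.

-0.595

Mean z̄ = (81 + 84 + 71 + 65 + 76 + 90)/6 = 77.8333
Deviations from mean: 3.1667, 6.1667, -6.8333, -12.8333, -1.8333, 12.1667
Numerator Σ_{t=1}^{4}(z_t−z̄)(z_{t+2}−z̄) = -244.3889
Denominator Σ(z_t−z̄)² = 410.8333
r_2 = -244.3889 / 410.8333 = -0.595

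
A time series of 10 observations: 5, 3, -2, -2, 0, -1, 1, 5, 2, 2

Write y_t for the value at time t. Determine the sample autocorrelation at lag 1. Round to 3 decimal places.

0.358

Mean ȳ = (5 + 3 − 2 − 2 + 0 − 1 + 1 + 5 + 2 + 2)/10 = 1.3000
Numerator Σ_{t=1}^{9}(y_t−ȳ)(y_{t+1}−ȳ) = 21.5100
Denominator Σ(y_t−ȳ)² = 60.1000
r_1 = 21.5100 / 60.1000 = 0.358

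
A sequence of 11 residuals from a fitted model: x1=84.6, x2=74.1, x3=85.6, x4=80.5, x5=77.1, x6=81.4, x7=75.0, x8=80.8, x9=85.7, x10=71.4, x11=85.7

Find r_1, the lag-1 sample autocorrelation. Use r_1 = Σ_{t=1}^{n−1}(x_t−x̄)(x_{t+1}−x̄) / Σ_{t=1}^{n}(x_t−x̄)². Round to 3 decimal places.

Mean x̄ = (84.6 + 74.1 + 85.6 + 80.5 + 77.1 + 81.4 + 75.0 + 80.8 + 85.7 + 71.4 + 85.7)/11 = 80.1727
Numerator Σ_{t=1}^{10}(x_t−x̄)(x_{t+1}−x̄) = -165.9489
Denominator Σ(x_t−x̄)² = 262.2018
r_1 = -165.9489 / 262.2018 = -0.633

-0.633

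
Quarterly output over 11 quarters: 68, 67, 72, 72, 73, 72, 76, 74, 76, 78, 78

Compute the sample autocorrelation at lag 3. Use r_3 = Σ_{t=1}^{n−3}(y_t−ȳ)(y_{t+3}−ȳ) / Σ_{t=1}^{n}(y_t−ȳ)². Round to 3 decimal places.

0.145

Mean ȳ = (68 + 67 + 72 + 72 + 73 + 72 + 76 + 74 + 76 + 78 + 78)/11 = 73.2727
Numerator Σ_{t=1}^{8}(y_t−ȳ)(y_{t+3}−ȳ) = 19.2314
Denominator Σ(y_t−ȳ)² = 132.1818
r_3 = 19.2314 / 132.1818 = 0.145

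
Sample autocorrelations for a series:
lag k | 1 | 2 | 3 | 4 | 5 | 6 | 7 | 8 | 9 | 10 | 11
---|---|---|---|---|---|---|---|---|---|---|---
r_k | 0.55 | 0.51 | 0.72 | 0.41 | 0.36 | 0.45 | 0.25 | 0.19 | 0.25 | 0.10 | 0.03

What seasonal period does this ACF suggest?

3

The largest autocorrelation is r_3 = 0.72; the remaining lags stay at or below 0.55. The elevated value at lag 1 (0.55), dropping to 0.51 at lag 2, reflects decaying short-term dependence rather than seasonality.
The dominant spike at lag 3 indicates a seasonal period of 3.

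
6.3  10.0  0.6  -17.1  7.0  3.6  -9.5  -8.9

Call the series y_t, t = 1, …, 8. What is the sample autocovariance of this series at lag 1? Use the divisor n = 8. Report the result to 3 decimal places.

Mean ȳ = (6.3 + 10.0 + 0.6 − 17.1 + 7.0 + 3.6 − 9.5 − 8.9)/8 = -1.0000
Σ_{t=1}^{7}(y_t−ȳ)(y_{t+1}−ȳ) = 8.1900
γ_1 = 8.1900 / 8 = 1.024

1.024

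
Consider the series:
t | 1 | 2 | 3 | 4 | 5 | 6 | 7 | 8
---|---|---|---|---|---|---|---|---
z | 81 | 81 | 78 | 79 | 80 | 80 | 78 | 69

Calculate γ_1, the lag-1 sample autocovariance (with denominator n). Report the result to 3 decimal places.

1.617

Mean z̄ = (81 + 81 + 78 + 79 + 80 + 80 + 78 + 69)/8 = 78.2500
Σ_{t=1}^{7}(z_t−z̄)(z_{t+1}−z̄) = 12.9375
γ_1 = 12.9375 / 8 = 1.617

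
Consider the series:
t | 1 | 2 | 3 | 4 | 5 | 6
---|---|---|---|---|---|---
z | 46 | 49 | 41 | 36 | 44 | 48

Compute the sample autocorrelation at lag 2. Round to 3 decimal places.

-0.661

Mean z̄ = (46 + 49 + 41 + 36 + 44 + 48)/6 = 44.0000
Deviations from mean: 2.0000, 5.0000, -3.0000, -8.0000, 0.0000, 4.0000
Σ(z_t−z̄)(z_{t+2}−z̄) = (-6.0000) + (-40.0000) + (0.0000) + (-32.0000) = -78.0000
Denominator Σ(z_t−z̄)² = 118.0000
r_2 = -78.0000 / 118.0000 = -0.661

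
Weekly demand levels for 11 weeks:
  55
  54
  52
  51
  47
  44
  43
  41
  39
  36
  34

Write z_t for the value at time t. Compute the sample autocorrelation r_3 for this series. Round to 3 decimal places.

0.225

Mean z̄ = (55 + 54 + 52 + 51 + 47 + 44 + 43 + 41 + 39 + 36 + 34)/11 = 45.0909
Numerator Σ_{t=1}^{8}(z_t−z̄)(z_{t+3}−z̄) = 118.8843
Denominator Σ(z_t−z̄)² = 528.9091
r_3 = 118.8843 / 528.9091 = 0.225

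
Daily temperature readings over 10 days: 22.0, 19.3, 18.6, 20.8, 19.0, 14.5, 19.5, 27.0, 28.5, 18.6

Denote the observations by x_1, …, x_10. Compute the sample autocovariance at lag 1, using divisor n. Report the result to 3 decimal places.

Mean x̄ = (22.0 + 19.3 + 18.6 + 20.8 + 19.0 + 14.5 + 19.5 + 27.0 + 28.5 + 18.6)/10 = 20.7800
Σ_{t=1}^{9}(x_t−x̄)(x_{t+1}−x̄) = 43.7856
γ_1 = 43.7856 / 10 = 4.379

4.379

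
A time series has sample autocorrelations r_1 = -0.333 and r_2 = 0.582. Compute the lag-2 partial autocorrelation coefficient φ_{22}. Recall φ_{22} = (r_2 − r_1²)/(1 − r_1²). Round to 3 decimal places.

φ_{22} = (r_2 − r_1²) / (1 − r_1²)
r_1² = (-0.333)² = 0.110889
Numerator = 0.582 − 0.1109 = 0.4711; denominator = 1 − 0.1109 = 0.8891
φ_{22} = 0.4711 / 0.8891 = 0.530

0.530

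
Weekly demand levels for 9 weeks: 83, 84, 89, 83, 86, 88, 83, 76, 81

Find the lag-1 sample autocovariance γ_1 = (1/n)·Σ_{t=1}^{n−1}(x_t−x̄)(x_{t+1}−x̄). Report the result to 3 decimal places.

Mean x̄ = (83 + 84 + 89 + 83 + 86 + 88 + 83 + 76 + 81)/9 = 83.6667
Σ_{t=1}^{8}(x_t−x̄)(x_{t+1}−x̄) = 29.2222
γ_1 = 29.2222 / 9 = 3.247

3.247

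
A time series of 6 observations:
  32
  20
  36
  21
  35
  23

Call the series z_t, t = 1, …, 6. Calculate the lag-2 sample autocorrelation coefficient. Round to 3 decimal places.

0.671

Mean z̄ = (32 + 20 + 36 + 21 + 35 + 23)/6 = 27.8333
Numerator Σ_{t=1}^{4}(z_t−z̄)(z_{t+2}−z̄) = 179.1111
Denominator Σ(z_t−z̄)² = 266.8333
r_2 = 179.1111 / 266.8333 = 0.671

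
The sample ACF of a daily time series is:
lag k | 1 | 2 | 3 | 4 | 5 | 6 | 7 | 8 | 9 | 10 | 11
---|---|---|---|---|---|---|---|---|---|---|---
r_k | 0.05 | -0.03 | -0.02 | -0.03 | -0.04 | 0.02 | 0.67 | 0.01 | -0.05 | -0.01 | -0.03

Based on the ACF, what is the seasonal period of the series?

7

The largest autocorrelation is r_7 = 0.67; the remaining lags stay at or below 0.05.
The dominant spike at lag 7 indicates a seasonal period of 7.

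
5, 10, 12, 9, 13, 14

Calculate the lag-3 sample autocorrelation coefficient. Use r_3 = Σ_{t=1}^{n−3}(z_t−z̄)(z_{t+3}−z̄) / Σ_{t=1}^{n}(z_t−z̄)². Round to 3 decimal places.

Mean z̄ = (5 + 10 + 12 + 9 + 13 + 14)/6 = 10.5000
Deviations from mean: -5.5000, -0.5000, 1.5000, -1.5000, 2.5000, 3.5000
Σ(z_t−z̄)(z_{t+3}−z̄) = (8.2500) + (-1.2500) + (5.2500) = 12.2500
Denominator Σ(z_t−z̄)² = 53.5000
r_3 = 12.2500 / 53.5000 = 0.229

0.229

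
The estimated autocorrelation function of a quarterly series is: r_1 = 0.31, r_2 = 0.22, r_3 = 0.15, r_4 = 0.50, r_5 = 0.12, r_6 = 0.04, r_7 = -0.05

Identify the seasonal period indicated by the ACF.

The largest autocorrelation is r_4 = 0.50; the remaining lags stay at or below 0.31. The elevated value at lag 1 (0.31), dropping to 0.22 at lag 2, reflects decaying short-term dependence rather than seasonality.
The dominant spike at lag 4 indicates a seasonal period of 4.

4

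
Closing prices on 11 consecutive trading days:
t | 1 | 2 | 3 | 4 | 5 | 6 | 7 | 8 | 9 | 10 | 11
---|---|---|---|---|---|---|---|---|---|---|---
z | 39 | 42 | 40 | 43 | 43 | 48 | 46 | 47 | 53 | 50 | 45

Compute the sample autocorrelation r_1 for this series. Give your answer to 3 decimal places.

0.560

Mean z̄ = (39 + 42 + 40 + 43 + 43 + 48 + 46 + 47 + 53 + 50 + 45)/11 = 45.0909
Numerator Σ_{t=1}^{10}(z_t−z̄)(z_{t+1}−z̄) = 101.3554
Denominator Σ(z_t−z̄)² = 180.9091
r_1 = 101.3554 / 180.9091 = 0.560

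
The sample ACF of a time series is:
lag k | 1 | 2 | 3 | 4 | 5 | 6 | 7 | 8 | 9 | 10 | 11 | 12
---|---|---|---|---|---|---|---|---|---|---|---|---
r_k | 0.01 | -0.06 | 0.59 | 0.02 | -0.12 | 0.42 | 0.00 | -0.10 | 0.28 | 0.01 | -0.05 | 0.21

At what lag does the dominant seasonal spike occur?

3

The largest autocorrelation is r_3 = 0.59, with weaker echoes at lags 6 (0.42), 9 (0.28) and 12 (0.21); the remaining lags stay at or below 0.02.
The dominant spike at lag 3 indicates a seasonal period of 3.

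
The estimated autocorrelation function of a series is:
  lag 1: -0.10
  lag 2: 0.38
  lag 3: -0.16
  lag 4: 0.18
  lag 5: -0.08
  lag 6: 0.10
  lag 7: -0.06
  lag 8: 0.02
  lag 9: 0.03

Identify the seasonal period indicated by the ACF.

The largest autocorrelation is r_2 = 0.38, with a weaker echo at lag 4 (0.18); the remaining lags stay at or below 0.10.
The dominant spike at lag 2 indicates a seasonal period of 2.

2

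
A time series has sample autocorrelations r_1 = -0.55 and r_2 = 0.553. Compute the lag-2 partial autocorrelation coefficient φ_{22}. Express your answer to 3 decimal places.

0.359

φ_{22} = (r_2 − r_1²) / (1 − r_1²)
r_1² = (-0.55)² = 0.3025
Numerator = 0.553 − 0.3025 = 0.2505; denominator = 1 − 0.3025 = 0.6975
φ_{22} = 0.2505 / 0.6975 = 0.359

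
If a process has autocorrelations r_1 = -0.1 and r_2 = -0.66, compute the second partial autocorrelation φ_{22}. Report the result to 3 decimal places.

-0.677

φ_{22} = (r_2 − r_1²) / (1 − r_1²)
r_1² = (-0.1)² = 0.01
Numerator = -0.66 − 0.0100 = -0.6700; denominator = 1 − 0.0100 = 0.9900
φ_{22} = -0.6700 / 0.9900 = -0.677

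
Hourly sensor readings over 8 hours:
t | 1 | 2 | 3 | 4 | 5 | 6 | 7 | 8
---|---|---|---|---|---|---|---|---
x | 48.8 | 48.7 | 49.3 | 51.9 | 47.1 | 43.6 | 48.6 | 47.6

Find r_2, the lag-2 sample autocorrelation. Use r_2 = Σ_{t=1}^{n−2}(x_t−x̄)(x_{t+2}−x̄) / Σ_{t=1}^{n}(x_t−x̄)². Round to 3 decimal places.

-0.349

Mean x̄ = (48.8 + 48.7 + 49.3 + 51.9 + 47.1 + 43.6 + 48.6 + 47.6)/8 = 48.2000
Deviations from mean: 0.6000, 0.5000, 1.1000, 3.7000, -1.1000, -4.6000, 0.4000, -0.6000
Σ(x_t−x̄)(x_{t+2}−x̄) = (0.6600) + (1.8500) + (-1.2100) + (-17.0200) + (-0.4400) + (2.7600) = -13.4000
Denominator Σ(x_t−x̄)² = 38.4000
r_2 = -13.4000 / 38.4000 = -0.349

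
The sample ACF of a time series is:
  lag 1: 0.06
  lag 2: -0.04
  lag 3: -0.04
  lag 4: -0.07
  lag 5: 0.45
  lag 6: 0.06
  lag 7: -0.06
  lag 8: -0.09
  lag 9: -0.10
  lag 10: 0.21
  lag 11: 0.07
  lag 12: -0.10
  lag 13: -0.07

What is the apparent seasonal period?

5

The largest autocorrelation is r_5 = 0.45, with a weaker echo at lag 10 (0.21); the remaining lags stay at or below 0.07.
The dominant spike at lag 5 indicates a seasonal period of 5.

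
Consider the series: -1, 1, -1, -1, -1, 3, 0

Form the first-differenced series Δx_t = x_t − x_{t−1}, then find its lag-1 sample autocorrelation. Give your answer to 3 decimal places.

-0.498

First differences Δx: 2, -2, 0, 0, 4, -3
Mean of differences = 0.1667
Numerator Σ(Δx_t−Δx̄)(Δx_{t+1}−Δx̄) = -16.3611
Denominator Σ(Δx_t−Δx̄)² = 32.8333
r_1(Δx) = -16.3611 / 32.8333 = -0.498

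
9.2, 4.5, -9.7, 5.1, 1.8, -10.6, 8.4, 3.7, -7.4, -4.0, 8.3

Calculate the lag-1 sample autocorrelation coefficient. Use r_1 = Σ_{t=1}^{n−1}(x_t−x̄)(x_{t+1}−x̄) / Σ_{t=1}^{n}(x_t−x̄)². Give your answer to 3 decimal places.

Mean x̄ = (9.2 + 4.5 − 9.7 + 5.1 + 1.8 − 10.6 + 8.4 + 3.7 − 7.4 − 4.0 + 8.3)/11 = 0.8455
Numerator Σ_{t=1}^{10}(x_t−x̄)(x_{t+1}−x̄) = -144.3421
Denominator Σ(x_t−x̄)² = 556.6273
r_1 = -144.3421 / 556.6273 = -0.259

-0.259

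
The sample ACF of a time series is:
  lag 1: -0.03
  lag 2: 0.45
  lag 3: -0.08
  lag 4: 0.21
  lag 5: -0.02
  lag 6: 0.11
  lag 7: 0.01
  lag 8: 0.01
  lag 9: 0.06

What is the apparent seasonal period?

The largest autocorrelation is r_2 = 0.45, with a weaker echo at lag 4 (0.21); the remaining lags stay at or below 0.11.
The dominant spike at lag 2 indicates a seasonal period of 2.

2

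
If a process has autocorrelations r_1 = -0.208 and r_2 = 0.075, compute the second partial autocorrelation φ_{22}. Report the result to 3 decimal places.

0.033

φ_{22} = (r_2 − r_1²) / (1 − r_1²)
r_1² = (-0.208)² = 0.043264
Numerator = 0.075 − 0.0433 = 0.0317; denominator = 1 − 0.0433 = 0.9567
φ_{22} = 0.0317 / 0.9567 = 0.033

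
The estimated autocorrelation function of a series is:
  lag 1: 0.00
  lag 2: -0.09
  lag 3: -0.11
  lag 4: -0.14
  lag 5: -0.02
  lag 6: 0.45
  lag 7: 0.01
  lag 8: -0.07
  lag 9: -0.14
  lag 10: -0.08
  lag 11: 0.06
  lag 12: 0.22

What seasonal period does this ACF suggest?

6

The largest autocorrelation is r_6 = 0.45, with a weaker echo at lag 12 (0.22); the remaining lags stay at or below 0.06.
The dominant spike at lag 6 indicates a seasonal period of 6.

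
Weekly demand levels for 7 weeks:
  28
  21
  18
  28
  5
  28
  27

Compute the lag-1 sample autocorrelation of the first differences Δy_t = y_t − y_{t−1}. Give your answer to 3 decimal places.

-0.649

First differences Δy: -7, -3, 10, -23, 23, -1
Mean of differences = -0.1667
Numerator Σ(Δy_t−Δȳ)(Δy_{t+1}−Δȳ) = -789.8611
Denominator Σ(Δy_t−Δȳ)² = 1216.8333
r_1(Δy) = -789.8611 / 1216.8333 = -0.649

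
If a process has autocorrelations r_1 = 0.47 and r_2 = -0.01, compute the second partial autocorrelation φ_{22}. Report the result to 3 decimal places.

-0.296

φ_{22} = (r_2 − r_1²) / (1 − r_1²)
r_1² = (0.47)² = 0.2209
Numerator = -0.01 − 0.2209 = -0.2309; denominator = 1 − 0.2209 = 0.7791
φ_{22} = -0.2309 / 0.7791 = -0.296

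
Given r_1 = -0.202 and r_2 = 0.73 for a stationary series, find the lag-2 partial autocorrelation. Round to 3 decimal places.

0.719

φ_{22} = (r_2 − r_1²) / (1 − r_1²)
r_1² = (-0.202)² = 0.040804
Numerator = 0.73 − 0.0408 = 0.6892; denominator = 1 − 0.0408 = 0.9592
φ_{22} = 0.6892 / 0.9592 = 0.719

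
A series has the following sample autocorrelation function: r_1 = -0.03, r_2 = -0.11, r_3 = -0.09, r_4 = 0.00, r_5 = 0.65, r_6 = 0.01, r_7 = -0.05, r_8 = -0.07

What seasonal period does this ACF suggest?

The largest autocorrelation is r_5 = 0.65; the remaining lags stay at or below 0.01.
The dominant spike at lag 5 indicates a seasonal period of 5.

5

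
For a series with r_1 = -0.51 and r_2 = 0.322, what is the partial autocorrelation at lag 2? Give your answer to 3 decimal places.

0.084

φ_{22} = (r_2 − r_1²) / (1 − r_1²)
r_1² = (-0.51)² = 0.2601
Numerator = 0.322 − 0.2601 = 0.0619; denominator = 1 − 0.2601 = 0.7399
φ_{22} = 0.0619 / 0.7399 = 0.084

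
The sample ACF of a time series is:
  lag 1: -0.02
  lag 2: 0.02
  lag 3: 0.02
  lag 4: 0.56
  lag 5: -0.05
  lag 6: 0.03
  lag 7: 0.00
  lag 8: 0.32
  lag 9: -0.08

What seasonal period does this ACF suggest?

4

The largest autocorrelation is r_4 = 0.56, with a weaker echo at lag 8 (0.32); the remaining lags stay at or below 0.03.
The dominant spike at lag 4 indicates a seasonal period of 4.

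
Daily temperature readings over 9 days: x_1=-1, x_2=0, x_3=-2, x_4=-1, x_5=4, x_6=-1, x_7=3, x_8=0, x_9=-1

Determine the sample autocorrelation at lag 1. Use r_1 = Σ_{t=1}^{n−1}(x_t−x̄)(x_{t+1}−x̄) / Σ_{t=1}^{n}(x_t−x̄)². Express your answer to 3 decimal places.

-0.284

Mean x̄ = (-1 + 0 − 2 − 1 + 4 − 1 + 3 + 0 − 1)/9 = 0.1111
Numerator Σ_{t=1}^{8}(x_t−x̄)(x_{t+1}−x̄) = -9.3457
Denominator Σ(x_t−x̄)² = 32.8889
r_1 = -9.3457 / 32.8889 = -0.284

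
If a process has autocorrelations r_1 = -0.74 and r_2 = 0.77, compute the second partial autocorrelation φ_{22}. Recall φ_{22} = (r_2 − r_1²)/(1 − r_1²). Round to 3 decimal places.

φ_{22} = (r_2 − r_1²) / (1 − r_1²)
r_1² = (-0.74)² = 0.5476
Numerator = 0.77 − 0.5476 = 0.2224; denominator = 1 − 0.5476 = 0.4524
φ_{22} = 0.2224 / 0.4524 = 0.492

0.492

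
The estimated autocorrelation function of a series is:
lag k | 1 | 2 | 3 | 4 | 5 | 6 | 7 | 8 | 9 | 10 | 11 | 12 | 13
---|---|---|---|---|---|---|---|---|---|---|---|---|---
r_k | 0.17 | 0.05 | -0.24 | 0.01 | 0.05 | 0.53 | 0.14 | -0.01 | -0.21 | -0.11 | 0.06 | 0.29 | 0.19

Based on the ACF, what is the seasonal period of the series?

The largest autocorrelation is r_6 = 0.53, with a weaker echo at lag 12 (0.29); the remaining lags stay at or below 0.19.
The dominant spike at lag 6 indicates a seasonal period of 6.

6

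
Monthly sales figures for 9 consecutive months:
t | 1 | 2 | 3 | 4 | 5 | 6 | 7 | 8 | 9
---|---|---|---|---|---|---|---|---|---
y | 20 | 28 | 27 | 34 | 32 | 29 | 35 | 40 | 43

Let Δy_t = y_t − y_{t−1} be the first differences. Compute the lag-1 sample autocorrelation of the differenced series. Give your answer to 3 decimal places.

First differences Δy: 8, -1, 7, -2, -3, 6, 5, 3
Mean of differences = 2.8750
Numerator Σ(Δy_t−Δȳ)(Δy_{t+1}−Δȳ) = -38.7656
Denominator Σ(Δy_t−Δȳ)² = 130.8750
r_1(Δy) = -38.7656 / 130.8750 = -0.296

-0.296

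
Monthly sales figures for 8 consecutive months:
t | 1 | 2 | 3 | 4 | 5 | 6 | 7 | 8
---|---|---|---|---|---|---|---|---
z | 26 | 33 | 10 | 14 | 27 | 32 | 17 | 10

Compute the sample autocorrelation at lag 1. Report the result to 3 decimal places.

0.044

Mean z̄ = (26 + 33 + 10 + 14 + 27 + 32 + 17 + 10)/8 = 21.1250
Deviations from mean: 4.8750, 11.8750, -11.1250, -7.1250, 5.8750, 10.8750, -4.1250, -11.1250
Σ(z_t−z̄)(z_{t+1}−z̄) = (57.8906) + (-132.1094) + (79.2656) + (-41.8594) + (63.8906) + (-44.8594) + (45.8906) = 28.1094
Denominator Σ(z_t−z̄)² = 632.8750
r_1 = 28.1094 / 632.8750 = 0.044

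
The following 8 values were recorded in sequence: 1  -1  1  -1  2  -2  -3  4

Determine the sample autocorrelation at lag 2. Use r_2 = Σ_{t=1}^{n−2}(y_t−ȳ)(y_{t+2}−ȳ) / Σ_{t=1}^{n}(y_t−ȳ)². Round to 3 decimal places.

-0.218

Mean ȳ = (1 − 1 + 1 − 1 + 2 − 2 − 3 + 4)/8 = 0.1250
Deviations from mean: 0.8750, -1.1250, 0.8750, -1.1250, 1.8750, -2.1250, -3.1250, 3.8750
Numerator Σ_{t=1}^{6}(y_t−ȳ)(y_{t+2}−ȳ) = -8.0313
Denominator Σ(y_t−ȳ)² = 36.8750
r_2 = -8.0313 / 36.8750 = -0.218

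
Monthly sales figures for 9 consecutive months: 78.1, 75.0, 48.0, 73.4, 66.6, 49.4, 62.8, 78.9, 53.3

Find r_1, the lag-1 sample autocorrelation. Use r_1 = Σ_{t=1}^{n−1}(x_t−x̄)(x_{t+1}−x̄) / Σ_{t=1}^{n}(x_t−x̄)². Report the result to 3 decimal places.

-0.291

Mean x̄ = (78.1 + 75.0 + 48.0 + 73.4 + 66.6 + 49.4 + 62.8 + 78.9 + 53.3)/9 = 65.0556
Numerator Σ_{t=1}^{8}(x_t−x̄)(x_{t+1}−x̄) = -352.1631
Denominator Σ(x_t−x̄)² = 1212.0022
r_1 = -352.1631 / 1212.0022 = -0.291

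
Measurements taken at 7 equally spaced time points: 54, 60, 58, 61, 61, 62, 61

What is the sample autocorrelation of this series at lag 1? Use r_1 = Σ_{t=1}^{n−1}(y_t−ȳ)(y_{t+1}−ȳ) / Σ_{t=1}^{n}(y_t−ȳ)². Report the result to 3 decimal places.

Mean ȳ = (54 + 60 + 58 + 61 + 61 + 62 + 61)/7 = 59.5714
Deviations from mean: -5.5714, 0.4286, -1.5714, 1.4286, 1.4286, 2.4286, 1.4286
Numerator Σ_{t=1}^{6}(y_t−ȳ)(y_{t+1}−ȳ) = 3.6735
Denominator Σ(y_t−ȳ)² = 45.7143
r_1 = 3.6735 / 45.7143 = 0.080

0.080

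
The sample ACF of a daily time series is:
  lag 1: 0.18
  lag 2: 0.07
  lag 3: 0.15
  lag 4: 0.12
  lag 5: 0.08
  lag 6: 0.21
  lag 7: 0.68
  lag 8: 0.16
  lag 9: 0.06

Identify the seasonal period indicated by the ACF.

The largest autocorrelation is r_7 = 0.68; the remaining lags stay at or below 0.21.
The dominant spike at lag 7 indicates a seasonal period of 7.

7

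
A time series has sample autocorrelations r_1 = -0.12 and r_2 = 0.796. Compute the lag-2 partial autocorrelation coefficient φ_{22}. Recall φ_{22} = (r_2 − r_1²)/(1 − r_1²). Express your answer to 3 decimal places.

0.793

φ_{22} = (r_2 − r_1²) / (1 − r_1²)
r_1² = (-0.12)² = 0.0144
Numerator = 0.796 − 0.0144 = 0.7816; denominator = 1 − 0.0144 = 0.9856
φ_{22} = 0.7816 / 0.9856 = 0.793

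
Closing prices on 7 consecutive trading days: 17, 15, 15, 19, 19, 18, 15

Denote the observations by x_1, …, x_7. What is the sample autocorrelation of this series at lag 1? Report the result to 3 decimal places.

0.198

Mean x̄ = (17 + 15 + 15 + 19 + 19 + 18 + 15)/7 = 16.8571
Deviations from mean: 0.1429, -1.8571, -1.8571, 2.1429, 2.1429, 1.1429, -1.8571
Σ(x_t−x̄)(x_{t+1}−x̄) = (-0.2653) + (3.4490) + (-3.9796) + (4.5918) + (2.4490) + (-2.1224) = 4.1224
Denominator Σ(x_t−x̄)² = 20.8571
r_1 = 4.1224 / 20.8571 = 0.198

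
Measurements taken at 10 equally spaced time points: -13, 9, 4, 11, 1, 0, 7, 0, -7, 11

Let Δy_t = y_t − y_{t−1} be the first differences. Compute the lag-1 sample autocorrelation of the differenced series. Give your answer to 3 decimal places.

First differences Δy: 22, -5, 7, -10, -1, 7, -7, -7, 18
Mean of differences = 2.6667
Numerator Σ(Δy_t−Δȳ)(Δy_{t+1}−Δȳ) = -302.4444
Denominator Σ(Δy_t−Δȳ)² = 1066.0000
r_1(Δy) = -302.4444 / 1066.0000 = -0.284

-0.284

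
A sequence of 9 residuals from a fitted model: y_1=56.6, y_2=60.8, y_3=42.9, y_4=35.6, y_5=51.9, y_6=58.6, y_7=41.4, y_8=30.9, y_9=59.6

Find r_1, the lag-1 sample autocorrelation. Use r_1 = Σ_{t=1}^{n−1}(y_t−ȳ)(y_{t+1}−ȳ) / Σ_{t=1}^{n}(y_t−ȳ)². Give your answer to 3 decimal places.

Mean ȳ = (56.6 + 60.8 + 42.9 + 35.6 + 51.9 + 58.6 + 41.4 + 30.9 + 59.6)/9 = 48.7000
Numerator Σ_{t=1}^{8}(y_t−ȳ)(y_{t+1}−ȳ) = -45.2000
Denominator Σ(y_t−ȳ)² = 1011.2600
r_1 = -45.2000 / 1011.2600 = -0.045

-0.045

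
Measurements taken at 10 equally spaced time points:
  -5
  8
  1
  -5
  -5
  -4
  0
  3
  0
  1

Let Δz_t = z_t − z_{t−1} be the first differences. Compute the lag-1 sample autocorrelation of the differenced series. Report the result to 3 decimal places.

-0.140

First differences Δz: 13, -7, -6, 0, 1, 4, 3, -3, 1
Mean of differences = 0.6667
Numerator Σ(Δz_t−Δz̄)(Δz_{t+1}−Δz̄) = -40.1111
Denominator Σ(Δz_t−Δz̄)² = 286.0000
r_1(Δz) = -40.1111 / 286.0000 = -0.140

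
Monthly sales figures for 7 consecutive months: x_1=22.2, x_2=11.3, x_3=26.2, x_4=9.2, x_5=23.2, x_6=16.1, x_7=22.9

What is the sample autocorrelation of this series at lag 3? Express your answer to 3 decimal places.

Mean x̄ = (22.2 + 11.3 + 26.2 + 9.2 + 23.2 + 16.1 + 22.9)/7 = 18.7286
Deviations from mean: 3.4714, -7.4286, 7.4714, -9.5286, 4.4714, -2.6286, 4.1714
Numerator Σ_{t=1}^{4}(x_t−x̄)(x_{t+3}−x̄) = -125.6810
Denominator Σ(x_t−x̄)² = 258.1543
r_3 = -125.6810 / 258.1543 = -0.487

-0.487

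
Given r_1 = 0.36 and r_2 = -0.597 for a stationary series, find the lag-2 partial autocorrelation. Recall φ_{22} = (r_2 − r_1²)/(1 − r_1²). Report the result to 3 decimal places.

φ_{22} = (r_2 − r_1²) / (1 − r_1²)
r_1² = (0.36)² = 0.1296
Numerator = -0.597 − 0.1296 = -0.7266; denominator = 1 − 0.1296 = 0.8704
φ_{22} = -0.7266 / 0.8704 = -0.835

-0.835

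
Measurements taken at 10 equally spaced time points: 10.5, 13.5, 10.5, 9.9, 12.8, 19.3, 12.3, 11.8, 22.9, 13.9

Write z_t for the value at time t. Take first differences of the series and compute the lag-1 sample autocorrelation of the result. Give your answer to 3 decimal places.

First differences Δz: 3.0, -3.0, -0.6, 2.9, 6.5, -7.0, -0.5, 11.1, -9.0
Mean of differences = 0.3778
Numerator Σ(Δz_t−Δz̄)(Δz_{t+1}−Δz̄) = -141.2338
Denominator Σ(Δz_t−Δz̄)² = 321.1956
r_1(Δz) = -141.2338 / 321.1956 = -0.440

-0.440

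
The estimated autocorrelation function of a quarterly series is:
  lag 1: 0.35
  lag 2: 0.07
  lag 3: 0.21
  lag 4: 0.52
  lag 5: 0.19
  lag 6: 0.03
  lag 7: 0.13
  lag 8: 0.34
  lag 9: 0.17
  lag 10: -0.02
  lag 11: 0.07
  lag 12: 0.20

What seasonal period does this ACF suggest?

The largest autocorrelation is r_4 = 0.52; the remaining lags stay at or below 0.35. The elevated value at lag 1 (0.35), dropping to 0.07 at lag 2, reflects decaying short-term dependence rather than seasonality.
The dominant spike at lag 4 indicates a seasonal period of 4.

4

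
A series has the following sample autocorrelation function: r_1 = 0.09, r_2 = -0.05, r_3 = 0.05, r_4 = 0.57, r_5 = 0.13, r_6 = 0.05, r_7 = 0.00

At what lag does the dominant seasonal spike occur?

The largest autocorrelation is r_4 = 0.57; the remaining lags stay at or below 0.13.
The dominant spike at lag 4 indicates a seasonal period of 4.

4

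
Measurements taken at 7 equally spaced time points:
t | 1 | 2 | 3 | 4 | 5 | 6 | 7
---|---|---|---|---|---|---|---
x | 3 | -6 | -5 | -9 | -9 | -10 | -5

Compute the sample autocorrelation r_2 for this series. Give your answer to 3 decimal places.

Mean x̄ = (3 − 6 − 5 − 9 − 9 − 10 − 5)/7 = -5.8571
Deviations from mean: 8.8571, -0.1429, 0.8571, -3.1429, -3.1429, -4.1429, 0.8571
Numerator Σ_{t=1}^{5}(x_t−x̄)(x_{t+2}−x̄) = 15.6735
Denominator Σ(x_t−x̄)² = 116.8571
r_2 = 15.6735 / 116.8571 = 0.134

0.134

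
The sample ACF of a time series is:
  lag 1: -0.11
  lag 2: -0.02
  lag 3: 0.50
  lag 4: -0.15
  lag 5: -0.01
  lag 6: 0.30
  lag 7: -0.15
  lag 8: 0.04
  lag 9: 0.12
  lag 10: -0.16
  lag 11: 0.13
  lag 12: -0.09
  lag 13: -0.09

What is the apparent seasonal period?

The largest autocorrelation is r_3 = 0.50, with a weaker echo at lag 6 (0.30); the remaining lags stay at or below 0.13.
The dominant spike at lag 3 indicates a seasonal period of 3.

3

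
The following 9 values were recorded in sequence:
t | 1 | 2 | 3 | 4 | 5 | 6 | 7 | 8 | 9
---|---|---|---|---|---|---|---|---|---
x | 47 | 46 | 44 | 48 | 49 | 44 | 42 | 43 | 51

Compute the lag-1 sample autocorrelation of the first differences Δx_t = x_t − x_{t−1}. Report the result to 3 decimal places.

0.090

First differences Δx: -1, -2, 4, 1, -5, -2, 1, 8
Mean of differences = 0.5000
Numerator Σ(Δx_t−Δx̄)(Δx_{t+1}−Δx̄) = 10.2500
Denominator Σ(Δx_t−Δx̄)² = 114.0000
r_1(Δx) = 10.2500 / 114.0000 = 0.090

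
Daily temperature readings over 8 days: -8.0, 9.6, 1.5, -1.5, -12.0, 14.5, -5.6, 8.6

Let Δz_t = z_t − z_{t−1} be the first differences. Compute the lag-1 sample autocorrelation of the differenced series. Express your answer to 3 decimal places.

-0.654

First differences Δz: 17.6, -8.1, -3.0, -10.5, 26.5, -20.1, 14.2
Mean of differences = 2.3714
Numerator Σ(Δz_t−Δz̄)(Δz_{t+1}−Δz̄) = -1152.6580
Denominator Σ(Δz_t−Δz̄)² = 1763.1543
r_1(Δz) = -1152.6580 / 1763.1543 = -0.654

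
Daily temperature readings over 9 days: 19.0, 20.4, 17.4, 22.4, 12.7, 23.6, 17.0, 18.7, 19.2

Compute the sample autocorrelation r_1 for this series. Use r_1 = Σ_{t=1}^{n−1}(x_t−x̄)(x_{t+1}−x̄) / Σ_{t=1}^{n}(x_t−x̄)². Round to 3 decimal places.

-0.824

Mean x̄ = (19.0 + 20.4 + 17.4 + 22.4 + 12.7 + 23.6 + 17.0 + 18.7 + 19.2)/9 = 18.9333
Numerator Σ_{t=1}^{8}(x_t−x̄)(x_{t+1}−x̄) = -66.7978
Denominator Σ(x_t−x̄)² = 81.0200
r_1 = -66.7978 / 81.0200 = -0.824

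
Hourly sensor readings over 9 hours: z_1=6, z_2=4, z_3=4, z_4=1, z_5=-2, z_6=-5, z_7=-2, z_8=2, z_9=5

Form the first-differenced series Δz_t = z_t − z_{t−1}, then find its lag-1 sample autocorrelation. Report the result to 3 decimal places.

First differences Δz: -2, 0, -3, -3, -3, 3, 4, 3
Mean of differences = -0.1250
Numerator Σ(Δz_t−Δz̄)(Δz_{t+1}−Δz̄) = 32.7344
Denominator Σ(Δz_t−Δz̄)² = 64.8750
r_1(Δz) = 32.7344 / 64.8750 = 0.505

0.505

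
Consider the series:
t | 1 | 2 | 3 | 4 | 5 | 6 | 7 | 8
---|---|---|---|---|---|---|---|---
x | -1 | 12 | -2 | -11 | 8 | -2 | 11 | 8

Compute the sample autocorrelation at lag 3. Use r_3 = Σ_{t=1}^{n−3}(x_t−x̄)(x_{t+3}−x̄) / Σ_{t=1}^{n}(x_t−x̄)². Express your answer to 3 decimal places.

Mean x̄ = (-1 + 12 − 2 − 11 + 8 − 2 + 11 + 8)/8 = 2.8750
Σ(x_t−x̄)(x_{t+3}−x̄) = (53.7656) + (46.7656) + (23.7656) + (-112.7344) + (26.2656) = 37.8281
Denominator Σ(x_t−x̄)² = 456.8750
r_3 = 37.8281 / 456.8750 = 0.083

0.083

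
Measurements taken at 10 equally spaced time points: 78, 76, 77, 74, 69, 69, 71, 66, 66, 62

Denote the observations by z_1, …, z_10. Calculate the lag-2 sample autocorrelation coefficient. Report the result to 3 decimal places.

0.365

Mean z̄ = (78 + 76 + 77 + 74 + 69 + 69 + 71 + 66 + 66 + 62)/10 = 70.8000
Numerator Σ_{t=1}^{8}(z_t−z̄)(z_{t+2}−z̄) = 93.9200
Denominator Σ(z_t−z̄)² = 257.6000
r_2 = 93.9200 / 257.6000 = 0.365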